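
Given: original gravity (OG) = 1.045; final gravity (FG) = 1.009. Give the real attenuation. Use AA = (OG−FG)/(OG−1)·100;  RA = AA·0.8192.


AA = (1.045 − 1.009)/(1.045 − 1)·100 = 80.0000
RA = 80.0000·0.8192

65.5360 %


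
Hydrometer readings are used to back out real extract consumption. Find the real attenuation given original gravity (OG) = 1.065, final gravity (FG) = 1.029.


AA = (OG−FG)/(OG−1)·100;  RA = AA·0.8192
AA = (1.065 − 1.029)/(1.065 − 1)·100 = 55.3846
RA = 55.3846·0.8192

45.3711 %


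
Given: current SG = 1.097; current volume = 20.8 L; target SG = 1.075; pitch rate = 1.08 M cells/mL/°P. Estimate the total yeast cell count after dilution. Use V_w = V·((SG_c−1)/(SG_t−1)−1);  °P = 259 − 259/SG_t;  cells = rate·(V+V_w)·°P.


V_w = 20.8·((1.097−1)/(1.075−1)−1) = 6.1013
V_final = 20.8 + 6.1013 = 26.9013
°P = 259 − 259/1.075 = 18.0698
cells = 1.08·26.9013·18.0698

524.9889 billion cells


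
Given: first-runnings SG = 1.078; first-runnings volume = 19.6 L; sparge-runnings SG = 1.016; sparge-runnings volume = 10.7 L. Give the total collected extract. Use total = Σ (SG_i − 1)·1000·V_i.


first = (1.078 − 1)·1000·19.6 = 1528.8000
sparge = (1.016 − 1)·1000·10.7 = 171.2000
total = 1528.8000 + 171.2000

1700.0000 gravity·L


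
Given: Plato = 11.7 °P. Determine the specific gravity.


SG = 259/(259 − P)
SG = 259/(259 − 11.7)

1.0473


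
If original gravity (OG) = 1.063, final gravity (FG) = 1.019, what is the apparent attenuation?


AA = (OG − FG)/(OG − 1) · 100
AA = (1.063 − 1.019)/(1.063 − 1) · 100

69.8413 %


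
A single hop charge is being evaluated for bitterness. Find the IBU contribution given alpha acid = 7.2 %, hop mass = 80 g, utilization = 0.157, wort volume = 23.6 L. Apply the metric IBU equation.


IBU = (α/100)·mass·U·1000 / V
IBU = (7.2/100)·80·0.157·1000 / 23.6

38.3186 IBU


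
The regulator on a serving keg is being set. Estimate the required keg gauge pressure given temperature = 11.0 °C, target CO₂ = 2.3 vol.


psi = vols/(0.01821 + 0.09011·e^(−0.04·T)) − 14.695
psi = 2.3/(0.01821 + 0.09011·e^(−0.04·11.0)) − 14.695

15.4713 psi


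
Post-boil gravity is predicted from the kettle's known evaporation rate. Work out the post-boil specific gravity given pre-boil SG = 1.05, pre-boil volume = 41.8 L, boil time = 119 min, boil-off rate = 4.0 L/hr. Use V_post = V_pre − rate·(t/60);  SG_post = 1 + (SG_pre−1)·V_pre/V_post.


V_post = 41.8 − 4.0·(119/60) = 33.8667
SG_post = 1 + (1.05 − 1)·41.8/33.8667

1.0617


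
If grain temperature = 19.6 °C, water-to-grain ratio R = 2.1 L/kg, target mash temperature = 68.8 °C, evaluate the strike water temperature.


T_strike = (0.41/R)·(T_mash − T_grain) + T_mash
T_strike = (0.41/2.1)·(68.8 − 19.6) + 68.8

78.4057 °C


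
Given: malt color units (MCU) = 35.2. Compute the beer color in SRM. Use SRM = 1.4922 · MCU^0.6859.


SRM = 1.4922 · 35.2^0.6859

17.1633 SRM


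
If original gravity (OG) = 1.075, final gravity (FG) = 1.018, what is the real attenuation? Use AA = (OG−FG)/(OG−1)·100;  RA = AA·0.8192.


AA = (1.075 − 1.018)/(1.075 − 1)·100 = 76.0000
RA = 76.0000·0.8192

62.2592 %


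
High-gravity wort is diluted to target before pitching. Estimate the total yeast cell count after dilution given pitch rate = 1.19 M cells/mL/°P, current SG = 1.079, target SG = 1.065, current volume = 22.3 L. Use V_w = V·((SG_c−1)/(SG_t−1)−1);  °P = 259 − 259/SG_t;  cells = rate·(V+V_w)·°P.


V_w = 22.3·((1.079−1)/(1.065−1)−1) = 4.8031
V_final = 22.3 + 4.8031 = 27.1031
°P = 259 − 259/1.065 = 15.8075
cells = 1.19·27.1031·15.8075

509.8343 billion cells


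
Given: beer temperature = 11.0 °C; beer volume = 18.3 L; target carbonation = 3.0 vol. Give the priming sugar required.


residual = 14.695·(0.01821 + 0.09011·e^(−0.04·T));  sugar = (target − residual)·4.0·V
residual = 14.695·(0.01821 + 0.09011·e^(−0.04·11.0)) = 1.1204
sugar = (3.0 − 1.1204)·4.0·18.3

137.5862 g


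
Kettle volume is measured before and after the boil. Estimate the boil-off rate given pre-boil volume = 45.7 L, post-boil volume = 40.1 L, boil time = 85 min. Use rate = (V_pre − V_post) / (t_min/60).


rate = (45.7 − 40.1) / (85/60)

3.9529 L/hr


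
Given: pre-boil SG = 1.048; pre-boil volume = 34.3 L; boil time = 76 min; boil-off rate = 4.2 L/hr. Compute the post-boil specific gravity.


V_post = V_pre − rate·(t/60);  SG_post = 1 + (SG_pre−1)·V_pre/V_post
V_post = 34.3 − 4.2·(76/60) = 28.9800
SG_post = 1 + (1.048 − 1)·34.3/28.9800

1.0568


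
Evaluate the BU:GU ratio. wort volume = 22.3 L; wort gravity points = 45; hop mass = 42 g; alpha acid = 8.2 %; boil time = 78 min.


U = 1.65·0.000125^(GP/1000)·(1−e^(−0.04t))/4.15;  IBU = (α/100)·m·U·1000/V;  BU:GU = IBU/GP
U = 1.65·0.000125^(45/1000)·(1−e^(−0.04·78))/4.15 = 0.2536
IBU = (8.2/100)·42·0.2536·1000/22.3 = 39.1689
BU:GU = 39.1689/45

0.8704


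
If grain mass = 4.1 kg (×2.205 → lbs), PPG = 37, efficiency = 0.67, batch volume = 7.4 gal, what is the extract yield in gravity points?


points = lbs × PPG × eff / vol
lbs = 4.1 × 2.205 = 9.0405
points = 9.0405 × 37 × 0.67 / 7.4

30.2857 points


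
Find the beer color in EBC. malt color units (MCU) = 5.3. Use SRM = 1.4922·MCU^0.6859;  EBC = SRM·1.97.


SRM = 1.4922·5.3^0.6859 = 4.6839
EBC = 4.6839·1.97

9.2273 EBC


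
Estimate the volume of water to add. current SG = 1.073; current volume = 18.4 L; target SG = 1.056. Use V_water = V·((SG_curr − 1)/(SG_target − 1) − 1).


V_water = 18.4·((1.073 − 1)/(1.056 − 1) − 1)

5.5857 L


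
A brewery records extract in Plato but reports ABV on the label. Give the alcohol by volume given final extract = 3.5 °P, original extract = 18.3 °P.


SG = 259/(259 − P);  ABV = (OG − FG)·131.25
OG = 259/(259 − 18.3) = 1.0760
FG = 259/(259 − 3.5) = 1.0137
ABV = (1.0760 − 1.0137)·131.25

8.1808 % ABV


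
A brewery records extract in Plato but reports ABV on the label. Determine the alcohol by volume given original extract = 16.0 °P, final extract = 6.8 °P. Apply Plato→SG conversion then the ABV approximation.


SG = 259/(259 − P);  ABV = (OG − FG)·131.25
OG = 259/(259 − 16.0) = 1.0658
FG = 259/(259 − 6.8) = 1.0270
ABV = (1.0658 − 1.0270)·131.25

5.1031 % ABV


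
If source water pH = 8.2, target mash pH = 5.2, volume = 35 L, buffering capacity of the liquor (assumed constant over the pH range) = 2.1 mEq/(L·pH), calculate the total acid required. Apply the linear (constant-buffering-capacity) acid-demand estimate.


acid = buffering capacity · (pH_source − pH_target) · V
acid = 2.1 · (8.2 − 5.2) · 35

220.5000 mEq


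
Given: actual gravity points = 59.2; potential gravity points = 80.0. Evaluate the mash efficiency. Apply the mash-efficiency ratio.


efficiency = actual / potential × 100
efficiency = 59.2 / 80.0 × 100

74.0000 %


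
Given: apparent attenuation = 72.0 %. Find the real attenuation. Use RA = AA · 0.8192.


RA = 72.0 · 0.8192

58.9824 %


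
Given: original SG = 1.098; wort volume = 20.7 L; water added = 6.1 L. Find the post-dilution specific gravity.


SG_new = 1 + (SG_old − 1)·V_old/(V_old + V_water)
pts = (1.098 − 1)·1000·20.7/(20.7 + 6.1) = 75.6940
SG_new = 1 + 75.6940/1000

1.0757


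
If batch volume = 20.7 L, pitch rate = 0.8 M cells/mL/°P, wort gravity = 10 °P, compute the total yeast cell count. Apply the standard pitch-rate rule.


cells (billions) = rate · V_L · °P
cells = 0.8 · 20.7 · 10

165.6000 billion cells


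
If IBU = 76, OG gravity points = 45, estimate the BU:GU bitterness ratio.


BU:GU = IBU / OG_points
BU:GU = 76 / 45

1.6889


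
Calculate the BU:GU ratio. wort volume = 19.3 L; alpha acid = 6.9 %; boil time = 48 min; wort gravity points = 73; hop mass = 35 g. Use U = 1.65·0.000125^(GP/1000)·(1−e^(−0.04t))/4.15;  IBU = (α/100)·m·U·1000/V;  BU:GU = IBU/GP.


U = 1.65·0.000125^(73/1000)·(1−e^(−0.04·48))/4.15 = 0.1761
IBU = (6.9/100)·35·0.1761·1000/19.3 = 22.0302
BU:GU = 22.0302/73

0.3018


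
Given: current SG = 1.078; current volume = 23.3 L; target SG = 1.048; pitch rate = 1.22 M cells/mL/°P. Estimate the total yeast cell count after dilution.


V_w = V·((SG_c−1)/(SG_t−1)−1);  °P = 259 − 259/SG_t;  cells = rate·(V+V_w)·°P
V_w = 23.3·((1.078−1)/(1.048−1)−1) = 14.5625
V_final = 23.3 + 14.5625 = 37.8625
°P = 259 − 259/1.048 = 11.8626
cells = 1.22·37.8625·11.8626

547.9600 billion cells


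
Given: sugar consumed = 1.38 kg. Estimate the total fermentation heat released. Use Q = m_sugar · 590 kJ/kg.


Q = 1.38 · 590

814.2000 kJ


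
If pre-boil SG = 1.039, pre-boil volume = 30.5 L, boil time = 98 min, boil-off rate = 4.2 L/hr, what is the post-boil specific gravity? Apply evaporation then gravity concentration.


V_post = V_pre − rate·(t/60);  SG_post = 1 + (SG_pre−1)·V_pre/V_post
V_post = 30.5 − 4.2·(98/60) = 23.6400
SG_post = 1 + (1.039 − 1)·30.5/23.6400

1.0503


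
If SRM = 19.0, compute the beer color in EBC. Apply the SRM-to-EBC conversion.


EBC = SRM · 1.97
EBC = 19.0 · 1.97

37.4300 EBC


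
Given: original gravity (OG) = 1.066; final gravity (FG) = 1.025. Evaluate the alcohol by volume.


ABV = (OG − FG) · 131.25
ABV = (1.066 − 1.025) · 131.25

5.3813 % ABV


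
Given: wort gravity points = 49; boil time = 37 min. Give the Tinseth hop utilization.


U = 1.65·0.000125^(GP/1000) · (1 − e^(−0.04·t))/4.15
bigness = 1.65·0.000125^(49/1000) = 1.0623
boil_factor = (1 − e^(−0.04·37))/4.15 = 0.1861
U = 1.0623 · 0.1861

0.1977


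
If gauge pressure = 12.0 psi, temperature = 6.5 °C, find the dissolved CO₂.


vols = (P + 14.695)·(0.01821 + 0.09011·e^(−0.04·T))
vols = (12.0 + 14.695)·(0.01821 + 0.09011·e^(−0.04·6.5))

2.3409 volumes


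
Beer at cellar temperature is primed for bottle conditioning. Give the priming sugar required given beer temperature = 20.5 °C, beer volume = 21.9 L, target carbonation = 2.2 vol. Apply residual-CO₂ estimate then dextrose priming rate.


residual = 14.695·(0.01821 + 0.09011·e^(−0.04·T));  sugar = (target − residual)·4.0·V
residual = 14.695·(0.01821 + 0.09011·e^(−0.04·20.5)) = 0.8508
sugar = (2.2 − 0.8508)·4.0·21.9

118.1899 g


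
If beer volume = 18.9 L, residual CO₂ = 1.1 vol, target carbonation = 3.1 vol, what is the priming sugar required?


sugar = (target − residual)·4.0·V
sugar = (3.1 − 1.1)·4.0·18.9

151.2000 g


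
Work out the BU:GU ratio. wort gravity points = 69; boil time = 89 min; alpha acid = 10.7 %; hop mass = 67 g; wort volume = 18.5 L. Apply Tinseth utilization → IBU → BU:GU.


U = 1.65·0.000125^(GP/1000)·(1−e^(−0.04t))/4.15;  IBU = (α/100)·m·U·1000/V;  BU:GU = IBU/GP
U = 1.65·0.000125^(69/1000)·(1−e^(−0.04·89))/4.15 = 0.2078
IBU = (10.7/100)·67·0.2078·1000/18.5 = 80.5155
BU:GU = 80.5155/69

1.1669


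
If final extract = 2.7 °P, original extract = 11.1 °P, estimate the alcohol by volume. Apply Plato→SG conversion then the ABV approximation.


SG = 259/(259 − P);  ABV = (OG − FG)·131.25
OG = 259/(259 − 11.1) = 1.0448
FG = 259/(259 − 2.7) = 1.0105
ABV = (1.0448 − 1.0105)·131.25

4.4942 % ABV


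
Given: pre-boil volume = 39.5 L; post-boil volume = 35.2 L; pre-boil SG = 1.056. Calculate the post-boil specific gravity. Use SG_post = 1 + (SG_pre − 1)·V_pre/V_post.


pts_pre = (1.056 − 1)·1000 = 56.0000
pts_post = 56.0000·39.5/35.2 = 62.8409
SG_post = 1 + 62.8409/1000

1.0628


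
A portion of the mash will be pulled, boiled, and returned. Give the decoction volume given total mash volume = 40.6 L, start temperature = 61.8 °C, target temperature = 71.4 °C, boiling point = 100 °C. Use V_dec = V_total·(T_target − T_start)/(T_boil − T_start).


V_dec = 40.6·(71.4 − 61.8)/(100 − 61.8)

10.2031 L


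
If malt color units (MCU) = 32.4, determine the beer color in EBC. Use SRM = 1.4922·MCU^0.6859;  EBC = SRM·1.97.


SRM = 1.4922·32.4^0.6859 = 16.2147
EBC = 16.2147·1.97

31.9430 EBC


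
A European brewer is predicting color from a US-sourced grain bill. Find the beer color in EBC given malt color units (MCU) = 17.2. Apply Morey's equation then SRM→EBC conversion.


SRM = 1.4922·MCU^0.6859;  EBC = SRM·1.97
SRM = 1.4922·17.2^0.6859 = 10.5021
EBC = 10.5021·1.97

20.6891 EBC


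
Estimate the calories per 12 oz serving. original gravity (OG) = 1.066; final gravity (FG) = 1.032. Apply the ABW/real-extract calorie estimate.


ABW = (OG−FG)·131.25·0.79/FG;  °P = 259 − 259/SG (for OG→OE and FG→AE);  RE = 0.1808·OE + 0.8192·AE;  Cal = (6.9·ABW + 4·(RE−0.1))·FG·3.55
ABW = (1.066 − 1.032)·131.25·0.79/1.032 = 3.4161
OE = 259 − 259/1.066 = 16.0356 °P
AE = 259 − 259/1.032 = 8.0310 °P
RE = 0.1808·16.0356 + 0.8192·8.0310 = 9.4782 °P
Cal = (6.9·3.4161 + 4·(9.4782−0.1))·1.032·3.55

223.7866 kcal


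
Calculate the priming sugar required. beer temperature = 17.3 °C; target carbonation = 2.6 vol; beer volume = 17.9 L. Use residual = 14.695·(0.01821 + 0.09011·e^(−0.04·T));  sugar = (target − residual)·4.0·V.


residual = 14.695·(0.01821 + 0.09011·e^(−0.04·17.3)) = 0.9304
sugar = (2.6 − 0.9304)·4.0·17.9

119.5406 g


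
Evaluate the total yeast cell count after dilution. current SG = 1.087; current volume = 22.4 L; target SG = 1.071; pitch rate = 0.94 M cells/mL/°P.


V_w = V·((SG_c−1)/(SG_t−1)−1);  °P = 259 − 259/SG_t;  cells = rate·(V+V_w)·°P
V_w = 22.4·((1.087−1)/(1.071−1)−1) = 5.0479
V_final = 22.4 + 5.0479 = 27.4479
°P = 259 − 259/1.071 = 17.1699
cells = 0.94·27.4479·17.1699

443.0017 billion cells


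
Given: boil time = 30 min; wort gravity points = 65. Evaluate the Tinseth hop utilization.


U = 1.65·0.000125^(GP/1000) · (1 − e^(−0.04·t))/4.15
bigness = 1.65·0.000125^(65/1000) = 0.9200
boil_factor = (1 − e^(−0.04·30))/4.15 = 0.1684
U = 0.9200 · 0.1684

0.1549


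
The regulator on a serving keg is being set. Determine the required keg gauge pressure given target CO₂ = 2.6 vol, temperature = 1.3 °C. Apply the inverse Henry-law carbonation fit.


psi = vols/(0.01821 + 0.09011·e^(−0.04·T)) − 14.695
psi = 2.6/(0.01821 + 0.09011·e^(−0.04·1.3)) − 14.695

10.3643 psi


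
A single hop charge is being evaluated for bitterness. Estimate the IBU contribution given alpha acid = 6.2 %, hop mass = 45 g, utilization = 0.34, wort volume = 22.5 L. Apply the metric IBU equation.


IBU = (α/100)·mass·U·1000 / V
IBU = (6.2/100)·45·0.34·1000 / 22.5

42.1600 IBU


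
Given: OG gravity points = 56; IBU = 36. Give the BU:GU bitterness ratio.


BU:GU = IBU / OG_points
BU:GU = 36 / 56

0.6429


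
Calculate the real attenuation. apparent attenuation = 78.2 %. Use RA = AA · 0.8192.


RA = 78.2 · 0.8192

64.0614 %


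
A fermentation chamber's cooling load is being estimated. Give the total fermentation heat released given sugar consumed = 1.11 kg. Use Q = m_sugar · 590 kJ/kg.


Q = 1.11 · 590

654.9000 kJ


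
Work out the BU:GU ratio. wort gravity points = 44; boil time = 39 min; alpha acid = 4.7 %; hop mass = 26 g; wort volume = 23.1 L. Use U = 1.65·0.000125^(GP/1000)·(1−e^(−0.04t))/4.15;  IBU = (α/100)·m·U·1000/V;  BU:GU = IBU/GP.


U = 1.65·0.000125^(44/1000)·(1−e^(−0.04·39))/4.15 = 0.2115
IBU = (4.7/100)·26·0.2115·1000/23.1 = 11.1869
BU:GU = 11.1869/44

0.2542


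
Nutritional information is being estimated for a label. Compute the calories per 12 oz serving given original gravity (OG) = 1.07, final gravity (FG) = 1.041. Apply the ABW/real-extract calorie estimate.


ABW = (OG−FG)·131.25·0.79/FG;  °P = 259 − 259/SG (for OG→OE and FG→AE);  RE = 0.1808·OE + 0.8192·AE;  Cal = (6.9·ABW + 4·(RE−0.1))·FG·3.55
ABW = (1.07 − 1.041)·131.25·0.79/1.041 = 2.8885
OE = 259 − 259/1.07 = 16.9439 °P
AE = 259 − 259/1.041 = 10.2008 °P
RE = 0.1808·16.9439 + 0.8192·10.2008 = 11.4199 °P
Cal = (6.9·2.8885 + 4·(11.4199−0.1))·1.041·3.55

240.9884 kcal


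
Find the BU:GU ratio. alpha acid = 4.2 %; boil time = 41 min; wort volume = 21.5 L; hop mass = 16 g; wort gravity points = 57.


U = 1.65·0.000125^(GP/1000)·(1−e^(−0.04t))/4.15;  IBU = (α/100)·m·U·1000/V;  BU:GU = IBU/GP
U = 1.65·0.000125^(57/1000)·(1−e^(−0.04·41))/4.15 = 0.1920
IBU = (4.2/100)·16·0.1920·1000/21.5 = 6.0012
BU:GU = 6.0012/57

0.1053


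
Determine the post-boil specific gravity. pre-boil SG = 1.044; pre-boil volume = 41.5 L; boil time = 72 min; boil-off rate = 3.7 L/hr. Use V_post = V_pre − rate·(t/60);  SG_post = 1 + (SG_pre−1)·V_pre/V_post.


V_post = 41.5 − 3.7·(72/60) = 37.0600
SG_post = 1 + (1.044 − 1)·41.5/37.0600

1.0493


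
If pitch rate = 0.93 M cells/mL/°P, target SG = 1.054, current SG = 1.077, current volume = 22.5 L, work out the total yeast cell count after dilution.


V_w = V·((SG_c−1)/(SG_t−1)−1);  °P = 259 − 259/SG_t;  cells = rate·(V+V_w)·°P
V_w = 22.5·((1.077−1)/(1.054−1)−1) = 9.5833
V_final = 22.5 + 9.5833 = 32.0833
°P = 259 − 259/1.054 = 13.2694
cells = 0.93·32.0833·13.2694

395.9272 billion cells


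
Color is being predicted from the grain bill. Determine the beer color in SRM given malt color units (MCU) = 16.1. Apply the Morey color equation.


SRM = 1.4922 · MCU^0.6859
SRM = 1.4922 · 16.1^0.6859

10.0367 SRM


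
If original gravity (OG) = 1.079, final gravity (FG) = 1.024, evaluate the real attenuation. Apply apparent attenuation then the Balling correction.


AA = (OG−FG)/(OG−1)·100;  RA = AA·0.8192
AA = (1.079 − 1.024)/(1.079 − 1)·100 = 69.6203
RA = 69.6203·0.8192

57.0329 %


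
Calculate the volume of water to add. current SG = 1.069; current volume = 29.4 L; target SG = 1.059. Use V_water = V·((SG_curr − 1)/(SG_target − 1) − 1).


V_water = 29.4·((1.069 − 1)/(1.059 − 1) − 1)

4.9831 L


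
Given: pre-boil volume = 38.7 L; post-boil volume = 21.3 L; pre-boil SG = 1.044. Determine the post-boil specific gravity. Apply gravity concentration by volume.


SG_post = 1 + (SG_pre − 1)·V_pre/V_post
pts_pre = (1.044 − 1)·1000 = 44.0000
pts_post = 44.0000·38.7/21.3 = 79.9437
SG_post = 1 + 79.9437/1000

1.0799


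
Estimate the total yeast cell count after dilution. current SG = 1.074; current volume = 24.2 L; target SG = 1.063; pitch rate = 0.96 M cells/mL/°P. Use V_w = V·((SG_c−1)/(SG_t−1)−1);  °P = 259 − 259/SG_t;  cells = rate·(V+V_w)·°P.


V_w = 24.2·((1.074−1)/(1.063−1)−1) = 4.2254
V_final = 24.2 + 4.2254 = 28.4254
°P = 259 − 259/1.063 = 15.3500
cells = 0.96·28.4254·15.3500

418.8754 billion cells


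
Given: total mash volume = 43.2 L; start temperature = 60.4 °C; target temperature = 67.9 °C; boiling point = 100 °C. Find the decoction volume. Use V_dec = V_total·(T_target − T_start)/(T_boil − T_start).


V_dec = 43.2·(67.9 − 60.4)/(100 − 60.4)

8.1818 L


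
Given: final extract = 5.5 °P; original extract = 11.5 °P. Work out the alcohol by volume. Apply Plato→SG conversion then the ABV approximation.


SG = 259/(259 − P);  ABV = (OG − FG)·131.25
OG = 259/(259 − 11.5) = 1.0465
FG = 259/(259 − 5.5) = 1.0217
ABV = (1.0465 − 1.0217)·131.25

3.2509 % ABV


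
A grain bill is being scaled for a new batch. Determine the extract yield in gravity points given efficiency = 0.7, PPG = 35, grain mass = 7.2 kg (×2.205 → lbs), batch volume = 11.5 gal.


points = lbs × PPG × eff / vol
lbs = 7.2 × 2.205 = 15.8760
points = 15.8760 × 35 × 0.7 / 11.5

33.8228 points


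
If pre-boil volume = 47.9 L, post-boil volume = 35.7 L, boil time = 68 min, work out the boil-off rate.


rate = (V_pre − V_post) / (t_min/60)
rate = (47.9 − 35.7) / (68/60)

10.7647 L/hr


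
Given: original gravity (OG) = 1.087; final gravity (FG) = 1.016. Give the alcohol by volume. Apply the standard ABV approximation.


ABV = (OG − FG) · 131.25
ABV = (1.087 − 1.016) · 131.25

9.3187 % ABV


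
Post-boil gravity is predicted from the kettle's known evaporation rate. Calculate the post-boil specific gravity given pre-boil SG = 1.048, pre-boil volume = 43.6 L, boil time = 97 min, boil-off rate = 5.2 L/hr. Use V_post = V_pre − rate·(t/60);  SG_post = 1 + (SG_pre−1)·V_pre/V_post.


V_post = 43.6 − 5.2·(97/60) = 35.1933
SG_post = 1 + (1.048 − 1)·43.6/35.1933

1.0595


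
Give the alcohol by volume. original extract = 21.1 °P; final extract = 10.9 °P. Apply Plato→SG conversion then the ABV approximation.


SG = 259/(259 − P);  ABV = (OG − FG)·131.25
OG = 259/(259 − 21.1) = 1.0887
FG = 259/(259 − 10.9) = 1.0439
ABV = (1.0887 − 1.0439)·131.25

5.8746 % ABV


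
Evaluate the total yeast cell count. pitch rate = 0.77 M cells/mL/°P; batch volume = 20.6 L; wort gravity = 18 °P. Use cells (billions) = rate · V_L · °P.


cells = 0.77 · 20.6 · 18

285.5160 billion cells


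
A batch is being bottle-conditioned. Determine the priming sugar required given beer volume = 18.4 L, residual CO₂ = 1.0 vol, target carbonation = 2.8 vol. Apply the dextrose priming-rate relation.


sugar = (target − residual)·4.0·V
sugar = (2.8 − 1.0)·4.0·18.4

132.4800 g


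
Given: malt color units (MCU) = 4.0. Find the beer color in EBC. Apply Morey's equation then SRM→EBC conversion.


SRM = 1.4922·MCU^0.6859;  EBC = SRM·1.97
SRM = 1.4922·4.0^0.6859 = 3.8617
EBC = 3.8617·1.97

7.6076 EBC


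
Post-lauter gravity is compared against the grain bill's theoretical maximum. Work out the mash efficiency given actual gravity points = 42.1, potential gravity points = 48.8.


efficiency = actual / potential × 100
efficiency = 42.1 / 48.8 × 100

86.2705 %


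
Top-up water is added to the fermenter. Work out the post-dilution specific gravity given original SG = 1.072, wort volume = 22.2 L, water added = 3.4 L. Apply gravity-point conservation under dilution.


SG_new = 1 + (SG_old − 1)·V_old/(V_old + V_water)
pts = (1.072 − 1)·1000·22.2/(22.2 + 3.4) = 62.4375
SG_new = 1 + 62.4375/1000

1.0624


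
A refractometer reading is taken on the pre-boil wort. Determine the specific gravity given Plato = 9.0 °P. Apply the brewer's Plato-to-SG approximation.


SG = 259/(259 − P)
SG = 259/(259 − 9.0)

1.0360


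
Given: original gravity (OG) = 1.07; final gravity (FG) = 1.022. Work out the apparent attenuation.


AA = (OG − FG)/(OG − 1) · 100
AA = (1.07 − 1.022)/(1.07 − 1) · 100

68.5714 %


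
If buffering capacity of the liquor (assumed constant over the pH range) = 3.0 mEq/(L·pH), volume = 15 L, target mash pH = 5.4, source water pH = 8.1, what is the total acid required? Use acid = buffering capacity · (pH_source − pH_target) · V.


acid = 3.0 · (8.1 − 5.4) · 15

121.5000 mEq


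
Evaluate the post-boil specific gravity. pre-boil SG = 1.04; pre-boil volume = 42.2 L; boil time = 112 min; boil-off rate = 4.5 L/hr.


V_post = V_pre − rate·(t/60);  SG_post = 1 + (SG_pre−1)·V_pre/V_post
V_post = 42.2 − 4.5·(112/60) = 33.8000
SG_post = 1 + (1.04 − 1)·42.2/33.8000

1.0499


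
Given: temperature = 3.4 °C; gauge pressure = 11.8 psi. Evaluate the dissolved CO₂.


vols = (P + 14.695)·(0.01821 + 0.09011·e^(−0.04·T))
vols = (11.8 + 14.695)·(0.01821 + 0.09011·e^(−0.04·3.4))

2.5664 volumes


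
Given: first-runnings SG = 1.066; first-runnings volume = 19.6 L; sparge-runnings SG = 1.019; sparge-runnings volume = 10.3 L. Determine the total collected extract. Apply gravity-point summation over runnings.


total = Σ (SG_i − 1)·1000·V_i
first = (1.066 − 1)·1000·19.6 = 1293.6000
sparge = (1.019 − 1)·1000·10.3 = 195.7000
total = 1293.6000 + 195.7000

1489.3000 gravity·L


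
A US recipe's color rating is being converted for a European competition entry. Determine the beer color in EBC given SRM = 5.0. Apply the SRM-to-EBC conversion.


EBC = SRM · 1.97
EBC = 5.0 · 1.97

9.8500 EBC


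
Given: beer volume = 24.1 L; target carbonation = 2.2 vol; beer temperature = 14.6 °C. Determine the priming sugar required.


residual = 14.695·(0.01821 + 0.09011·e^(−0.04·T));  sugar = (target − residual)·4.0·V
residual = 14.695·(0.01821 + 0.09011·e^(−0.04·14.6)) = 1.0060
sugar = (2.2 − 1.0060)·4.0·24.1

115.0982 g


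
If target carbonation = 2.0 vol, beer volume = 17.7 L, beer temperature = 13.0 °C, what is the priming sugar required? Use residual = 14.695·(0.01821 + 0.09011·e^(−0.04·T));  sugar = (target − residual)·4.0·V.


residual = 14.695·(0.01821 + 0.09011·e^(−0.04·13.0)) = 1.0548
sugar = (2.0 − 1.0548)·4.0·17.7

66.9173 g


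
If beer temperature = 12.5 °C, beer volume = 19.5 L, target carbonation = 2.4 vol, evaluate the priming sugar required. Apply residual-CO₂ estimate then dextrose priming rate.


residual = 14.695·(0.01821 + 0.09011·e^(−0.04·T));  sugar = (target − residual)·4.0·V
residual = 14.695·(0.01821 + 0.09011·e^(−0.04·12.5)) = 1.0707
sugar = (2.4 − 1.0707)·4.0·19.5

103.6820 g


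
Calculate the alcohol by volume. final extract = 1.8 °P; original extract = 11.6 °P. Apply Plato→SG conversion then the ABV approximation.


SG = 259/(259 − P);  ABV = (OG − FG)·131.25
OG = 259/(259 − 11.6) = 1.0469
FG = 259/(259 − 1.8) = 1.0070
ABV = (1.0469 − 1.0070)·131.25

5.2355 % ABV


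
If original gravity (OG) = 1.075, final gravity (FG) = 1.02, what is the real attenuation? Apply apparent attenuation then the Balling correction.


AA = (OG−FG)/(OG−1)·100;  RA = AA·0.8192
AA = (1.075 − 1.02)/(1.075 − 1)·100 = 73.3333
RA = 73.3333·0.8192

60.0747 %


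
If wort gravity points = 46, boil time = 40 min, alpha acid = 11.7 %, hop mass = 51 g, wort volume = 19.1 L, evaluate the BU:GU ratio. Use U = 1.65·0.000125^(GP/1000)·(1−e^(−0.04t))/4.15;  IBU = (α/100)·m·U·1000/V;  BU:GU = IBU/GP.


U = 1.65·0.000125^(46/1000)·(1−e^(−0.04·40))/4.15 = 0.2099
IBU = (11.7/100)·51·0.2099·1000/19.1 = 65.5655
BU:GU = 65.5655/46

1.4253


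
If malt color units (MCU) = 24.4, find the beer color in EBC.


SRM = 1.4922·MCU^0.6859;  EBC = SRM·1.97
SRM = 1.4922·24.4^0.6859 = 13.3487
EBC = 13.3487·1.97

26.2969 EBC


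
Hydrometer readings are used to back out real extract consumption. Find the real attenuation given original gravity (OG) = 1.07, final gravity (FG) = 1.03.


AA = (OG−FG)/(OG−1)·100;  RA = AA·0.8192
AA = (1.07 − 1.03)/(1.07 − 1)·100 = 57.1429
RA = 57.1429·0.8192

46.8114 %


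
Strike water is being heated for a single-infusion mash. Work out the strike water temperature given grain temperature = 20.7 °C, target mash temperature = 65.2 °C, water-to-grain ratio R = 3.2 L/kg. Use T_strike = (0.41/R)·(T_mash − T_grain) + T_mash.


T_strike = (0.41/3.2)·(65.2 − 20.7) + 65.2

70.9016 °C


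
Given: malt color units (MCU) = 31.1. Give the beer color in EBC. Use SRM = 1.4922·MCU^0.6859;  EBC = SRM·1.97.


SRM = 1.4922·31.1^0.6859 = 15.7656
EBC = 15.7656·1.97

31.0583 EBC


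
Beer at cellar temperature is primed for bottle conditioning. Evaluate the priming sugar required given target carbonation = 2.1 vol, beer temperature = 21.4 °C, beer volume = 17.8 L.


residual = 14.695·(0.01821 + 0.09011·e^(−0.04·T));  sugar = (target − residual)·4.0·V
residual = 14.695·(0.01821 + 0.09011·e^(−0.04·21.4)) = 0.8302
sugar = (2.1 − 0.8302)·4.0·17.8

90.4113 g


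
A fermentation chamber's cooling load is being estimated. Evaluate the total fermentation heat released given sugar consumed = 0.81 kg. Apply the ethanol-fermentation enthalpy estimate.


Q = m_sugar · 590 kJ/kg
Q = 0.81 · 590

477.9000 kJ


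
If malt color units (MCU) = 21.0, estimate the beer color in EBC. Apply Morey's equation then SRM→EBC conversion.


SRM = 1.4922·MCU^0.6859;  EBC = SRM·1.97
SRM = 1.4922·21.0^0.6859 = 12.0431
EBC = 12.0431·1.97

23.7249 EBC


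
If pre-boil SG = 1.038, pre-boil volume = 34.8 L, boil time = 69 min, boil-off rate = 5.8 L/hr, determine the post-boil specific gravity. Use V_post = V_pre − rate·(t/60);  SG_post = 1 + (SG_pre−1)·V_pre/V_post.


V_post = 34.8 − 5.8·(69/60) = 28.1300
SG_post = 1 + (1.038 − 1)·34.8/28.1300

1.0470


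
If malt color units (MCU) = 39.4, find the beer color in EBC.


SRM = 1.4922·MCU^0.6859;  EBC = SRM·1.97
SRM = 1.4922·39.4^0.6859 = 18.5429
EBC = 18.5429·1.97

36.5295 EBC


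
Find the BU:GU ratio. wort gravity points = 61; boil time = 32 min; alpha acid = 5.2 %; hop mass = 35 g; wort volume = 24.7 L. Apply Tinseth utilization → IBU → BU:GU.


U = 1.65·0.000125^(GP/1000)·(1−e^(−0.04t))/4.15;  IBU = (α/100)·m·U·1000/V;  BU:GU = IBU/GP
U = 1.65·0.000125^(61/1000)·(1−e^(−0.04·32))/4.15 = 0.1659
IBU = (5.2/100)·35·0.1659·1000/24.7 = 12.2247
BU:GU = 12.2247/61

0.2004


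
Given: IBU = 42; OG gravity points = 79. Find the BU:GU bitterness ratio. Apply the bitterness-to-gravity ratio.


BU:GU = IBU / OG_points
BU:GU = 42 / 79

0.5316


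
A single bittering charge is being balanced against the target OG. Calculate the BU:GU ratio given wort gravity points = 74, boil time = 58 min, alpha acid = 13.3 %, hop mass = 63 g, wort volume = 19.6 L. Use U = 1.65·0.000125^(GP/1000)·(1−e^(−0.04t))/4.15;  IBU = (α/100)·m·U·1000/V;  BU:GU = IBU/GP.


U = 1.65·0.000125^(74/1000)·(1−e^(−0.04·58))/4.15 = 0.1844
IBU = (13.3/100)·63·0.1844·1000/19.6 = 78.8167
BU:GU = 78.8167/74

1.0651


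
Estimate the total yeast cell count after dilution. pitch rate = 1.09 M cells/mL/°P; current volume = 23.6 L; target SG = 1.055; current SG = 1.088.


V_w = V·((SG_c−1)/(SG_t−1)−1);  °P = 259 − 259/SG_t;  cells = rate·(V+V_w)·°P
V_w = 23.6·((1.088−1)/(1.055−1)−1) = 14.1600
V_final = 23.6 + 14.1600 = 37.7600
°P = 259 − 259/1.055 = 13.5024
cells = 1.09·37.7600·13.5024

555.7359 billion cells


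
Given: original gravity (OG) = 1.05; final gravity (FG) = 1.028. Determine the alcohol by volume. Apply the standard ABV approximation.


ABV = (OG − FG) · 131.25
ABV = (1.05 − 1.028) · 131.25

2.8875 % ABV


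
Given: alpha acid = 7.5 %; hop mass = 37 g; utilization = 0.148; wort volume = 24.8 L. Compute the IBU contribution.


IBU = (α/100)·mass·U·1000 / V
IBU = (7.5/100)·37·0.148·1000 / 24.8

16.5605 IBU


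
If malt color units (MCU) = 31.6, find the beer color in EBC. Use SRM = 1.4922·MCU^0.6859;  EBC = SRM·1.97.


SRM = 1.4922·31.6^0.6859 = 15.9390
EBC = 15.9390·1.97

31.3999 EBC


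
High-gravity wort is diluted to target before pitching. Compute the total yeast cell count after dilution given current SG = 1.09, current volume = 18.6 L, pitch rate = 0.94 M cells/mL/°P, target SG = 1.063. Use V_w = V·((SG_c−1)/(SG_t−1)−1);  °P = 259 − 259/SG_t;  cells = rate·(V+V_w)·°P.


V_w = 18.6·((1.09−1)/(1.063−1)−1) = 7.9714
V_final = 18.6 + 7.9714 = 26.5714
°P = 259 − 259/1.063 = 15.3500
cells = 0.94·26.5714·15.3500

383.3980 billion cells


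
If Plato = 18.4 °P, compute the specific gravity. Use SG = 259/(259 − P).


SG = 259/(259 − 18.4)

1.0765


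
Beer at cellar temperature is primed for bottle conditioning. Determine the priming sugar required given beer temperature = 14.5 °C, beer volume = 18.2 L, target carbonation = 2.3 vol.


residual = 14.695·(0.01821 + 0.09011·e^(−0.04·T));  sugar = (target − residual)·4.0·V
residual = 14.695·(0.01821 + 0.09011·e^(−0.04·14.5)) = 1.0090
sugar = (2.3 − 1.0090)·4.0·18.2

93.9852 g


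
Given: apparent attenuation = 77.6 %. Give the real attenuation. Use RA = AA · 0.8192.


RA = 77.6 · 0.8192

63.5699 %


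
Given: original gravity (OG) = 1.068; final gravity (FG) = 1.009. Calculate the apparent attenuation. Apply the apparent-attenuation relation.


AA = (OG − FG)/(OG − 1) · 100
AA = (1.068 − 1.009)/(1.068 − 1) · 100

86.7647 %


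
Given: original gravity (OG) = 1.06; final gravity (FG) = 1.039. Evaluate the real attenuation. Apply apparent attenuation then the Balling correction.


AA = (OG−FG)/(OG−1)·100;  RA = AA·0.8192
AA = (1.06 − 1.039)/(1.06 − 1)·100 = 35.0000
RA = 35.0000·0.8192

28.6720 %


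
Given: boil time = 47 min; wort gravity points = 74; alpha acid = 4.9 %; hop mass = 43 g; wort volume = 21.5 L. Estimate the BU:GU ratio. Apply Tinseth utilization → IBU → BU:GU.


U = 1.65·0.000125^(GP/1000)·(1−e^(−0.04t))/4.15;  IBU = (α/100)·m·U·1000/V;  BU:GU = IBU/GP
U = 1.65·0.000125^(74/1000)·(1−e^(−0.04·47))/4.15 = 0.1733
IBU = (4.9/100)·43·0.1733·1000/21.5 = 16.9796
BU:GU = 16.9796/74

0.2295


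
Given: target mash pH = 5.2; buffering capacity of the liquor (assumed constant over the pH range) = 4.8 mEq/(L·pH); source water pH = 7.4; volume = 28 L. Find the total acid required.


acid = buffering capacity · (pH_source − pH_target) · V
acid = 4.8 · (7.4 − 5.2) · 28

295.6800 mEq


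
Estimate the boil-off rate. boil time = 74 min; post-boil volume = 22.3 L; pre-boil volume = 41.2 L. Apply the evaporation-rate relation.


rate = (V_pre − V_post) / (t_min/60)
rate = (41.2 − 22.3) / (74/60)

15.3243 L/hr


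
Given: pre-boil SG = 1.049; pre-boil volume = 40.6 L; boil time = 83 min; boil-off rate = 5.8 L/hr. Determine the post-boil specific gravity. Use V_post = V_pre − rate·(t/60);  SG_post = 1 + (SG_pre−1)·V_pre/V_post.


V_post = 40.6 − 5.8·(83/60) = 32.5767
SG_post = 1 + (1.049 − 1)·40.6/32.5767

1.0611


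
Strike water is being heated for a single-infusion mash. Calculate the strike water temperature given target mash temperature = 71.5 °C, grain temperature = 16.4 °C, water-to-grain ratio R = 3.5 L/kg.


T_strike = (0.41/R)·(T_mash − T_grain) + T_mash
T_strike = (0.41/3.5)·(71.5 − 16.4) + 71.5

77.9546 °C


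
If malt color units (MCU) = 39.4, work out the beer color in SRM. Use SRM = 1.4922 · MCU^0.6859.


SRM = 1.4922 · 39.4^0.6859

18.5429 SRM


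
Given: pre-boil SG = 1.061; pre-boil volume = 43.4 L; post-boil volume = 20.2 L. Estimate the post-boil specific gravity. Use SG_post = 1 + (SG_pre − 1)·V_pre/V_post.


pts_pre = (1.061 − 1)·1000 = 61.0000
pts_post = 61.0000·43.4/20.2 = 131.0594
SG_post = 1 + 131.0594/1000

1.1311


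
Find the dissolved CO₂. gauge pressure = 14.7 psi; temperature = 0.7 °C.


vols = (P + 14.695)·(0.01821 + 0.09011·e^(−0.04·T))
vols = (14.7 + 14.695)·(0.01821 + 0.09011·e^(−0.04·0.7))

3.1109 volumes


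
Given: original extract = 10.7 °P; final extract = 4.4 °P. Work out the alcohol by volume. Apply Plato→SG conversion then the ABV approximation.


SG = 259/(259 − P);  ABV = (OG − FG)·131.25
OG = 259/(259 − 10.7) = 1.0431
FG = 259/(259 − 4.4) = 1.0173
ABV = (1.0431 − 1.0173)·131.25

3.3877 % ABV


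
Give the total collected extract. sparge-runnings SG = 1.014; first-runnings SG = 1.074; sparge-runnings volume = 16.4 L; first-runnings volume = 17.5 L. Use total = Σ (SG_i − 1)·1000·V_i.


first = (1.074 − 1)·1000·17.5 = 1295.0000
sparge = (1.014 − 1)·1000·16.4 = 229.6000
total = 1295.0000 + 229.6000

1524.6000 gravity·L


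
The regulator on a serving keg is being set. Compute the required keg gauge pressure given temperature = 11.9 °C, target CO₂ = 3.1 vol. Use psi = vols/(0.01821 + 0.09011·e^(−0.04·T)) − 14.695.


psi = 3.1/(0.01821 + 0.09011·e^(−0.04·11.9)) − 14.695

27.0885 psi


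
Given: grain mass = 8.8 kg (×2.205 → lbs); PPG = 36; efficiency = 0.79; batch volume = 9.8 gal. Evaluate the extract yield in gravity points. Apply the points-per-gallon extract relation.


points = lbs × PPG × eff / vol
lbs = 8.8 × 2.205 = 19.4040
points = 19.4040 × 36 × 0.79 / 9.8

56.3112 points


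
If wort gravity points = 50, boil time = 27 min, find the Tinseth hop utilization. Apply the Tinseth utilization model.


U = 1.65·0.000125^(GP/1000) · (1 − e^(−0.04·t))/4.15
bigness = 1.65·0.000125^(50/1000) = 1.0528
boil_factor = (1 − e^(−0.04·27))/4.15 = 0.1591
U = 1.0528 · 0.1591

0.1675


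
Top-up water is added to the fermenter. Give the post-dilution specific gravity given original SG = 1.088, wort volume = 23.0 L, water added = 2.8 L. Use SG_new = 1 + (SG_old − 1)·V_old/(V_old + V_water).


pts = (1.088 − 1)·1000·23.0/(23.0 + 2.8) = 78.4496
SG_new = 1 + 78.4496/1000

1.0784


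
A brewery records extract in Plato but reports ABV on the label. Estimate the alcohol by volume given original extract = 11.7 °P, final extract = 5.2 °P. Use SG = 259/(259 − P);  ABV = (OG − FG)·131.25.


OG = 259/(259 − 11.7) = 1.0473
FG = 259/(259 − 5.2) = 1.0205
ABV = (1.0473 − 1.0205)·131.25

3.5204 % ABV


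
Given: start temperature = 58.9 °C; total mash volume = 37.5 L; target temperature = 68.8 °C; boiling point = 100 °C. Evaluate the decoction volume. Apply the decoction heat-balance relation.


V_dec = V_total·(T_target − T_start)/(T_boil − T_start)
V_dec = 37.5·(68.8 − 58.9)/(100 − 58.9)

9.0328 L


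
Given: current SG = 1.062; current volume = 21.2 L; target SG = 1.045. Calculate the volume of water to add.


V_water = V·((SG_curr − 1)/(SG_target − 1) − 1)
V_water = 21.2·((1.062 − 1)/(1.045 − 1) − 1)

8.0089 L


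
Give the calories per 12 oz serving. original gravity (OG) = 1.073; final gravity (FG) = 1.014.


ABW = (OG−FG)·131.25·0.79/FG;  °P = 259 − 259/SG (for OG→OE and FG→AE);  RE = 0.1808·OE + 0.8192·AE;  Cal = (6.9·ABW + 4·(RE−0.1))·FG·3.55
ABW = (1.073 − 1.014)·131.25·0.79/1.014 = 6.0331
OE = 259 − 259/1.073 = 17.6207 °P
AE = 259 − 259/1.014 = 3.5759 °P
RE = 0.1808·17.6207 + 0.8192·3.5759 = 6.1152 °P
Cal = (6.9·6.0331 + 4·(6.1152−0.1))·1.014·3.55

236.4618 kcal


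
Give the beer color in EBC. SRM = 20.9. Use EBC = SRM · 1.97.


EBC = 20.9 · 1.97

41.1730 EBC


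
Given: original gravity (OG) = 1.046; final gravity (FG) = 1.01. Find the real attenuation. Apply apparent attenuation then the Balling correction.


AA = (OG−FG)/(OG−1)·100;  RA = AA·0.8192
AA = (1.046 − 1.01)/(1.046 − 1)·100 = 78.2609
RA = 78.2609·0.8192

64.1113 %


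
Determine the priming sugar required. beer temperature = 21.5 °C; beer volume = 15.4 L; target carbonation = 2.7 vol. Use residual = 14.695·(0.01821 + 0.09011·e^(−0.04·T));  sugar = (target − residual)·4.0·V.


residual = 14.695·(0.01821 + 0.09011·e^(−0.04·21.5)) = 0.8279
sugar = (2.7 − 0.8279)·4.0·15.4

115.3193 g


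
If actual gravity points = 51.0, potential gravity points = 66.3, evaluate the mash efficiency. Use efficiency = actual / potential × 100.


efficiency = 51.0 / 66.3 × 100

76.9231 %


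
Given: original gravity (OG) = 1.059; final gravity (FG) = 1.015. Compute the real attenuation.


AA = (OG−FG)/(OG−1)·100;  RA = AA·0.8192
AA = (1.059 − 1.015)/(1.059 − 1)·100 = 74.5763
RA = 74.5763·0.8192

61.0929 %


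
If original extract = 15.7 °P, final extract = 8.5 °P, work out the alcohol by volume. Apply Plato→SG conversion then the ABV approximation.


SG = 259/(259 − P);  ABV = (OG − FG)·131.25
OG = 259/(259 − 15.7) = 1.0645
FG = 259/(259 − 8.5) = 1.0339
ABV = (1.0645 − 1.0339)·131.25

4.0159 % ABV


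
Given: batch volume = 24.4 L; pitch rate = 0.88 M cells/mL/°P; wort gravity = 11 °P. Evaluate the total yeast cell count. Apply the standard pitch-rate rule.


cells (billions) = rate · V_L · °P
cells = 0.88 · 24.4 · 11

236.1920 billion cells
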